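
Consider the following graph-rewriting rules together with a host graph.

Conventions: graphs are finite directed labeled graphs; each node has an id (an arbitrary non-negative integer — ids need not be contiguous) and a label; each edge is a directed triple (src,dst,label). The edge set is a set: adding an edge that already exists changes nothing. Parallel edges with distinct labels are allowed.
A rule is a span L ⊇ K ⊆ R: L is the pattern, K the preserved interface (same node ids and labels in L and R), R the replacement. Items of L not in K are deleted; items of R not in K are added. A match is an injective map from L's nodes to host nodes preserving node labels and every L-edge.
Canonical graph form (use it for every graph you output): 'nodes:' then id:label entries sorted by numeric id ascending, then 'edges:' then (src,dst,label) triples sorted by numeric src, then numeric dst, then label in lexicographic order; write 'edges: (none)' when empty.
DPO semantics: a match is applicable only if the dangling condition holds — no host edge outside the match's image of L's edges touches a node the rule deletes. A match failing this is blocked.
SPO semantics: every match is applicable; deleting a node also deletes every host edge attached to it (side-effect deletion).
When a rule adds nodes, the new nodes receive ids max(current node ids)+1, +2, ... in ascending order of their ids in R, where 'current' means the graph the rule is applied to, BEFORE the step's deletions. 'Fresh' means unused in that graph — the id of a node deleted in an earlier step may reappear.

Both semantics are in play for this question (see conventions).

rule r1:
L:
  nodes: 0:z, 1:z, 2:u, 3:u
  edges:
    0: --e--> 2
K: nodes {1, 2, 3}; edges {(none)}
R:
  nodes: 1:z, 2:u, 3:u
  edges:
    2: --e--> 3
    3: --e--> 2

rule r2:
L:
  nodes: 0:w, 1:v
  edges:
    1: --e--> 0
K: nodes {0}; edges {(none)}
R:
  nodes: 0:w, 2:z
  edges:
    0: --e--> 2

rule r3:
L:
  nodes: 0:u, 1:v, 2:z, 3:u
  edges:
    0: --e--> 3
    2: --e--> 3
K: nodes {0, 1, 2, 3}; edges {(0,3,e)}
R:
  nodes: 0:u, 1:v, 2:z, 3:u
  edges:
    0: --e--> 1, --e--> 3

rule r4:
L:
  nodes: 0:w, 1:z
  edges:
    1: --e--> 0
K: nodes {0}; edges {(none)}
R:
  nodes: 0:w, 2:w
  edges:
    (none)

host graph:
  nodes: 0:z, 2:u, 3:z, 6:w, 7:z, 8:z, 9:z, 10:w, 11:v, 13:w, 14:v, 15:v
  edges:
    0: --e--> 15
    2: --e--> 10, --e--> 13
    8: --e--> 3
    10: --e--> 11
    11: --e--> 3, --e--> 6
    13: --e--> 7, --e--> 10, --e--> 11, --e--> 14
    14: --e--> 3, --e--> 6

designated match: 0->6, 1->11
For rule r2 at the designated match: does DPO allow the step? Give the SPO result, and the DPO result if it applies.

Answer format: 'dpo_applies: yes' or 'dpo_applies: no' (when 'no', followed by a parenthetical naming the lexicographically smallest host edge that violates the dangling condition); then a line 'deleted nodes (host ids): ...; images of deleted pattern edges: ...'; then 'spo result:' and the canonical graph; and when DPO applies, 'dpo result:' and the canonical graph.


dpo_applies: no
(the rule deletes node 11, which keeps host edge (10,11,e) outside the match image — the dangling condition fails, DPO blocks; SPO proceeds and side-deletes such edges)
deleted nodes (host ids): 11; images of deleted pattern edges: (11,6,e)
spo result:
nodes: 0:z, 2:u, 3:z, 6:w, 7:z, 8:z, 9:z, 10:w, 13:w, 14:v, 15:v, 16:z
edges: (0,15,e); (2,10,e); (2,13,e); (6,16,e); (8,3,e); (13,7,e); (13,10,e); (13,14,e); (14,3,e); (14,6,e)


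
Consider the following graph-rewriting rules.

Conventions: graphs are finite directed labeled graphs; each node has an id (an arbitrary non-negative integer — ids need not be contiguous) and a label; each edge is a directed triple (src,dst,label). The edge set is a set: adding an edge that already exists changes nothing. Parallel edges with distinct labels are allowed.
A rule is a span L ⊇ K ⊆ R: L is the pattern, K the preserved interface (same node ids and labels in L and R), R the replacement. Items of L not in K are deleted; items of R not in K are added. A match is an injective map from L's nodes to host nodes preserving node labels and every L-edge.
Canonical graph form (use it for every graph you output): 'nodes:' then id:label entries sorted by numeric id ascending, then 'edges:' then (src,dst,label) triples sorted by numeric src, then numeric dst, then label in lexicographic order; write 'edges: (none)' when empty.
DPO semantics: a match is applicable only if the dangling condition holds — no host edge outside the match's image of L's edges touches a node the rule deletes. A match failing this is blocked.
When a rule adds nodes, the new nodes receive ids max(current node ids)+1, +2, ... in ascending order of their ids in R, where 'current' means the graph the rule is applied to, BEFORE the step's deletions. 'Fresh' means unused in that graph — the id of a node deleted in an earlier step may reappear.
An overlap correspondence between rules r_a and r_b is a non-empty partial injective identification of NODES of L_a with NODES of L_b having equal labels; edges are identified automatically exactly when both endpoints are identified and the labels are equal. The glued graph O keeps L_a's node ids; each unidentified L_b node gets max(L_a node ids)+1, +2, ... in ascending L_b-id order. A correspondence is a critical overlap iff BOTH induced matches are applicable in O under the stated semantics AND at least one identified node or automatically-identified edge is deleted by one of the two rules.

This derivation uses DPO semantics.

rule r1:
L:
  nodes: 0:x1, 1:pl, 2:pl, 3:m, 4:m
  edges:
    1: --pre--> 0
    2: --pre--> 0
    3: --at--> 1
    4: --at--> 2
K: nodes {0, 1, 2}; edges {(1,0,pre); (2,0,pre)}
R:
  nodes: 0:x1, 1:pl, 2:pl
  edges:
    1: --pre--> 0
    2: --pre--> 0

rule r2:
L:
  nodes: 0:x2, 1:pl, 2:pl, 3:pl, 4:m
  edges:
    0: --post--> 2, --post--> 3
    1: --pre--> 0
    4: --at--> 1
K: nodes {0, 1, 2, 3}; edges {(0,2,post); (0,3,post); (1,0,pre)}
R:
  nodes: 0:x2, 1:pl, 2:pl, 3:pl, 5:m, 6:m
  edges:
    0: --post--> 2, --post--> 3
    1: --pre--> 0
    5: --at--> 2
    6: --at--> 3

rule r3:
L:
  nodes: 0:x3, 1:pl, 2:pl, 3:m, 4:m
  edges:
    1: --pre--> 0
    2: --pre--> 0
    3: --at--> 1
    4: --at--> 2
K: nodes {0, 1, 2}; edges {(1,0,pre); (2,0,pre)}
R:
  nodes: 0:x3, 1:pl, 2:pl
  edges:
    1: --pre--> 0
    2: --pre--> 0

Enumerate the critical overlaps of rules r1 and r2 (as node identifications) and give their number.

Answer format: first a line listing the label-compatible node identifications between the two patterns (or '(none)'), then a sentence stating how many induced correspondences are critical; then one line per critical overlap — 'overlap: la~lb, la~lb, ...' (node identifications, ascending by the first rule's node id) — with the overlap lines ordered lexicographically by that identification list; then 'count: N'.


label-compatible node identifications between L(r1) and L(r2): 1~1, 1~2, 1~3, 2~1, 2~2, 2~3, 3~4, 4~4
6 of the induced correspondences are critical overlaps of r1 and r2.
overlap: 1~1, 2~2, 3~4
overlap: 1~1, 2~3, 3~4
overlap: 1~1, 3~4
overlap: 1~2, 2~1, 4~4
overlap: 1~3, 2~1, 4~4
overlap: 2~1, 4~4
count: 6


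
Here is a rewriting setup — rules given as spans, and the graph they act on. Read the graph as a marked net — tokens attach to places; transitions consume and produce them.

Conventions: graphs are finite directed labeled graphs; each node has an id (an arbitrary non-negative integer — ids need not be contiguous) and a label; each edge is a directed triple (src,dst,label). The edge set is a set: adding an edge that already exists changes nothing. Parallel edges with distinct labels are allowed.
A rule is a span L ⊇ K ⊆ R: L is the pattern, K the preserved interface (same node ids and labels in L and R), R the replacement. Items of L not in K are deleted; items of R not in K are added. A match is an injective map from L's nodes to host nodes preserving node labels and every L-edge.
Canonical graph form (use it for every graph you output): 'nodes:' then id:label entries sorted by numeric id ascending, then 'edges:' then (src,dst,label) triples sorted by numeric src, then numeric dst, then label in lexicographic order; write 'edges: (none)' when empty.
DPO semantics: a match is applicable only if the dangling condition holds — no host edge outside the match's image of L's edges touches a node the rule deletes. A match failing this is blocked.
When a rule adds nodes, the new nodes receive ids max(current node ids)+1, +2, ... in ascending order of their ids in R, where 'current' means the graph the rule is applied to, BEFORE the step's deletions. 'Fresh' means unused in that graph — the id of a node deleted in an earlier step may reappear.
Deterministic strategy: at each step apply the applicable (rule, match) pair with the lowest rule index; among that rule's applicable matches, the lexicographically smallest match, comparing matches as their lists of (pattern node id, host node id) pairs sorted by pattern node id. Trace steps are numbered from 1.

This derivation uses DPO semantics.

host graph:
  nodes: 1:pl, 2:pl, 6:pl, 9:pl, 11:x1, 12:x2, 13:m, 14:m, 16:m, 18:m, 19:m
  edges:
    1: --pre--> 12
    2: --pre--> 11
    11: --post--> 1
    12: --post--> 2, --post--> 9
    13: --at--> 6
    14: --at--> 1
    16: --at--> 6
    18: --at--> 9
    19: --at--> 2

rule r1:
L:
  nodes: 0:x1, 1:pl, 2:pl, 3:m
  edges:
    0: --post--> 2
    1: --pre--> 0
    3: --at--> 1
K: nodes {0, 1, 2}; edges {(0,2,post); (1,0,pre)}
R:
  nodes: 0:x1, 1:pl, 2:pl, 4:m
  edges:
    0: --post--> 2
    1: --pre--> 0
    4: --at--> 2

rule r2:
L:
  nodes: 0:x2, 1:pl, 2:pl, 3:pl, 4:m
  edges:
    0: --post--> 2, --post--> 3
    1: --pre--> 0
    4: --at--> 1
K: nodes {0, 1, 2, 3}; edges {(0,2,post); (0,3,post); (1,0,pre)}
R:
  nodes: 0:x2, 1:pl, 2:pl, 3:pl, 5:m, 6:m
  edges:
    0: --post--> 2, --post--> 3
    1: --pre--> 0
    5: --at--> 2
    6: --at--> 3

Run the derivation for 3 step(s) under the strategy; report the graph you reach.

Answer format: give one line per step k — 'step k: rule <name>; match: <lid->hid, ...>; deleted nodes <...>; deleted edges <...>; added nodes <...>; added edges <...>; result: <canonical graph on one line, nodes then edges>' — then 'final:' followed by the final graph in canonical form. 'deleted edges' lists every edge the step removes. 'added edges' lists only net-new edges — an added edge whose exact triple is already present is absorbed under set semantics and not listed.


step 1: rule r1; match: 0->11, 1->2, 2->1, 3->19; deleted nodes 19; deleted edges (19,2,at); added nodes 20; added edges (20,1,at); result: nodes: 1:pl, 2:pl, 6:pl, 9:pl, 11:x1, 12:x2, 13:m, 14:m, 16:m, 18:m, 20:m edges: (1,12,pre); (2,11,pre); (11,1,post); (12,2,post); (12,9,post); (13,6,at); (14,1,at); (16,6,at); (18,9,at); (20,1,at)
step 2: rule r2; match: 0->12, 1->1, 2->2, 3->9, 4->14; deleted nodes 14; deleted edges (14,1,at); added nodes 21, 22; added edges (21,2,at); (22,9,at); result: nodes: 1:pl, 2:pl, 6:pl, 9:pl, 11:x1, 12:x2, 13:m, 16:m, 18:m, 20:m, 21:m, 22:m edges: (1,12,pre); (2,11,pre); (11,1,post); (12,2,post); (12,9,post); (13,6,at); (16,6,at); (18,9,at); (20,1,at); (21,2,at); (22,9,at)
step 3: rule r1; match: 0->11, 1->2, 2->1, 3->21; deleted nodes 21; deleted edges (21,2,at); added nodes 23; added edges (23,1,at); result: nodes: 1:pl, 2:pl, 6:pl, 9:pl, 11:x1, 12:x2, 13:m, 16:m, 18:m, 20:m, 22:m, 23:m edges: (1,12,pre); (2,11,pre); (11,1,post); (12,2,post); (12,9,post); (13,6,at); (16,6,at); (18,9,at); (20,1,at); (22,9,at); (23,1,at)
final:
nodes: 1:pl, 2:pl, 6:pl, 9:pl, 11:x1, 12:x2, 13:m, 16:m, 18:m, 20:m, 22:m, 23:m
edges: (1,12,pre); (2,11,pre); (11,1,post); (12,2,post); (12,9,post); (13,6,at); (16,6,at); (18,9,at); (20,1,at); (22,9,at); (23,1,at)


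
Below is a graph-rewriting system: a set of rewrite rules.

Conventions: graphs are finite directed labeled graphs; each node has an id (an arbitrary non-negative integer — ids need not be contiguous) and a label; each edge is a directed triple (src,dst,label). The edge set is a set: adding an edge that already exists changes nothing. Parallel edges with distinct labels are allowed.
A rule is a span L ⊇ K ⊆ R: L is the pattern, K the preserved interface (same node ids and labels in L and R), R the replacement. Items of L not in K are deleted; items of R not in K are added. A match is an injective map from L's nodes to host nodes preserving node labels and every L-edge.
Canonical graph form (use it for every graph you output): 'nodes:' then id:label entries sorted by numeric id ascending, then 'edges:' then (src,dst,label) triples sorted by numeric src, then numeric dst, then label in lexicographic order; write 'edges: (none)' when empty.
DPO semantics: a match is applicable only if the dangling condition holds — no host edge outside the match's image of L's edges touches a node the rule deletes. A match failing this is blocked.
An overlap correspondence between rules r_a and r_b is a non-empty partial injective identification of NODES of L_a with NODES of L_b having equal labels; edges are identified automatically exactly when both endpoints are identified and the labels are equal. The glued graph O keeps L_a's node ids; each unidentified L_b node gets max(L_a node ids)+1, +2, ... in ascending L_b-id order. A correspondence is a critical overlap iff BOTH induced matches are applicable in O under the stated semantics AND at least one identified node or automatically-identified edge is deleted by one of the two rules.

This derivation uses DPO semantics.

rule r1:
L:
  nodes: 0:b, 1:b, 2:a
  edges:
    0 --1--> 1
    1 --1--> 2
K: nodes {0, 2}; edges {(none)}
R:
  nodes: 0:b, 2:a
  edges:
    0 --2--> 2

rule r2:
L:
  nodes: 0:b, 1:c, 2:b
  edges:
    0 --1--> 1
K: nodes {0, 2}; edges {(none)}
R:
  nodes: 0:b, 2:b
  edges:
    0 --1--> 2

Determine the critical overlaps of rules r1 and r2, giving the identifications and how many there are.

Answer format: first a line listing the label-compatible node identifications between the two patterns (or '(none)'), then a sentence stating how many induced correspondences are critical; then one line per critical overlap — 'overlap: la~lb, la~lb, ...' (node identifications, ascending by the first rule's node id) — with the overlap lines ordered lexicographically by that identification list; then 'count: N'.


label-compatible node identifications between L(r1) and L(r2): 0~0, 0~2, 1~0, 1~2
2 of the induced correspondences are critical overlaps of r1 and r2.
overlap: 0~0, 1~2
overlap: 1~2
count: 2


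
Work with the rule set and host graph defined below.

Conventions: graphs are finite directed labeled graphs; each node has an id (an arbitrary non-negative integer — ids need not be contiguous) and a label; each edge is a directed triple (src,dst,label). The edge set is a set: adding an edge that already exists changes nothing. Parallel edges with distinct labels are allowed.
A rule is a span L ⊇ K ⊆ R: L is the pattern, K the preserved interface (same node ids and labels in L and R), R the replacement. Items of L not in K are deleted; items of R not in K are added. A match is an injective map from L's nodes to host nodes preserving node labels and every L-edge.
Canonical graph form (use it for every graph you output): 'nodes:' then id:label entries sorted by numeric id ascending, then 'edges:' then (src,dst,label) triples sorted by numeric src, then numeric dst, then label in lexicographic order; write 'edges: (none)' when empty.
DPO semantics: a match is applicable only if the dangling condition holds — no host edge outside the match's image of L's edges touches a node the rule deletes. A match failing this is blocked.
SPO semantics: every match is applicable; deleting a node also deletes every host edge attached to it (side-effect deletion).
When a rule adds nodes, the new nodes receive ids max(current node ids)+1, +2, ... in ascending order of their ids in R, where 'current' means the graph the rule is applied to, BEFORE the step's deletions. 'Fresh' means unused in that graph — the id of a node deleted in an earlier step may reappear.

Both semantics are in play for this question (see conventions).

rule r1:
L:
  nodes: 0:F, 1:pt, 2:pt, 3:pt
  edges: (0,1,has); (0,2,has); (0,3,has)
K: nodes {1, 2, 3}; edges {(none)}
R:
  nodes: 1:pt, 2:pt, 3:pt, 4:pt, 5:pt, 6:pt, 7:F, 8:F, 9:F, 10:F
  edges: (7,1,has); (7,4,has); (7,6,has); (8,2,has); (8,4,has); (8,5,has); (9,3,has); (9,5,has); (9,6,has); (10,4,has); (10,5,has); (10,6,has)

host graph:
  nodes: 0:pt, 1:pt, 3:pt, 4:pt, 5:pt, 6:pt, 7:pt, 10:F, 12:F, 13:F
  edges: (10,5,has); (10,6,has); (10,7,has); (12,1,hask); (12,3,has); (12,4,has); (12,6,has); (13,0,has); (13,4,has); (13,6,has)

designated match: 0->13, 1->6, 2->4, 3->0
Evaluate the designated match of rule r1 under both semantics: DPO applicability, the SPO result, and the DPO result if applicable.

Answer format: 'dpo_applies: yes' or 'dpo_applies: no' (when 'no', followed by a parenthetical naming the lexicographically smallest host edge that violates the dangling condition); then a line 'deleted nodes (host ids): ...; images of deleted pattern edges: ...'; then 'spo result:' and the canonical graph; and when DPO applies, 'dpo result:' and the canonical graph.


dpo_applies: yes
deleted nodes (host ids): 13; images of deleted pattern edges: (13,0,has); (13,4,has); (13,6,has)
spo result:
nodes: 0:pt, 1:pt, 3:pt, 4:pt, 5:pt, 6:pt, 7:pt, 10:F, 12:F, 14:pt, 15:pt, 16:pt, 17:F, 18:F, 19:F, 20:F
edges: (10,5,has); (10,6,has); (10,7,has); (12,1,hask); (12,3,has); (12,4,has); (12,6,has); (17,6,has); (17,14,has); (17,16,has); (18,4,has); (18,14,has); (18,15,has); (19,0,has); (19,15,has); (19,16,has); (20,14,has); (20,15,has); (20,16,has)
dpo result:
nodes: 0:pt, 1:pt, 3:pt, 4:pt, 5:pt, 6:pt, 7:pt, 10:F, 12:F, 14:pt, 15:pt, 16:pt, 17:F, 18:F, 19:F, 20:F
edges: (10,5,has); (10,6,has); (10,7,has); (12,1,hask); (12,3,has); (12,4,has); (12,6,has); (17,6,has); (17,14,has); (17,16,has); (18,4,has); (18,14,has); (18,15,has); (19,0,has); (19,15,has); (19,16,has); (20,14,has); (20,15,has); (20,16,has)


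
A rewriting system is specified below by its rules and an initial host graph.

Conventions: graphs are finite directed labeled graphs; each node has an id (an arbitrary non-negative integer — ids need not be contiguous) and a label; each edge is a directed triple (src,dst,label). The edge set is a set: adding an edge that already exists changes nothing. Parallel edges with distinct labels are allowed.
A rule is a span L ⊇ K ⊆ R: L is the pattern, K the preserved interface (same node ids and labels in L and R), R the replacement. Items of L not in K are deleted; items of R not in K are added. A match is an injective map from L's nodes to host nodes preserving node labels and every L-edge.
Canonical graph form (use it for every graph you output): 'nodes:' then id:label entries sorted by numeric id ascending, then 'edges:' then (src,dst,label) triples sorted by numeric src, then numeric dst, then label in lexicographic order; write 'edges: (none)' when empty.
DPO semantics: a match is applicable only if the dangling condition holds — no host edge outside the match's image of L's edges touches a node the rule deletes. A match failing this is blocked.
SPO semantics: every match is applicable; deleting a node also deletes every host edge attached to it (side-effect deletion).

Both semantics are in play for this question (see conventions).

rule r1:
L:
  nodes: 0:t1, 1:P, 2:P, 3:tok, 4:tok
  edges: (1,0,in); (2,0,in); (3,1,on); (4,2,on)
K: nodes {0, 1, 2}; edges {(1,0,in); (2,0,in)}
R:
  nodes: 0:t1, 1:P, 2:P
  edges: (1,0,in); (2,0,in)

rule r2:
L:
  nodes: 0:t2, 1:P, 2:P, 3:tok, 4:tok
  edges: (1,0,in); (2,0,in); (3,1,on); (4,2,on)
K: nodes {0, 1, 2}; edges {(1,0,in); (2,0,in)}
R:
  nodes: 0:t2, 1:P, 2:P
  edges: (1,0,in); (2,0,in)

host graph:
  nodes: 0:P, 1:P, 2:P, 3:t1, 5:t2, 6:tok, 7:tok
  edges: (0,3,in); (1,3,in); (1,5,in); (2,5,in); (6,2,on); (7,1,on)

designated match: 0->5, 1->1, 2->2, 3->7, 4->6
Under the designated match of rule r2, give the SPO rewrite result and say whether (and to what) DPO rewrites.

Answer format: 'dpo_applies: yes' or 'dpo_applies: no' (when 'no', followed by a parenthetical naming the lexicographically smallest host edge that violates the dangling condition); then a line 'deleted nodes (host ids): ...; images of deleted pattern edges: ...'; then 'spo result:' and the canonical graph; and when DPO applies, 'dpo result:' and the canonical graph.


dpo_applies: yes
deleted nodes (host ids): 6, 7; images of deleted pattern edges: (6,2,on); (7,1,on)
spo result:
nodes: 0:P, 1:P, 2:P, 3:t1, 5:t2
edges: (0,3,in); (1,3,in); (1,5,in); (2,5,in)
dpo result:
nodes: 0:P, 1:P, 2:P, 3:t1, 5:t2
edges: (0,3,in); (1,3,in); (1,5,in); (2,5,in)


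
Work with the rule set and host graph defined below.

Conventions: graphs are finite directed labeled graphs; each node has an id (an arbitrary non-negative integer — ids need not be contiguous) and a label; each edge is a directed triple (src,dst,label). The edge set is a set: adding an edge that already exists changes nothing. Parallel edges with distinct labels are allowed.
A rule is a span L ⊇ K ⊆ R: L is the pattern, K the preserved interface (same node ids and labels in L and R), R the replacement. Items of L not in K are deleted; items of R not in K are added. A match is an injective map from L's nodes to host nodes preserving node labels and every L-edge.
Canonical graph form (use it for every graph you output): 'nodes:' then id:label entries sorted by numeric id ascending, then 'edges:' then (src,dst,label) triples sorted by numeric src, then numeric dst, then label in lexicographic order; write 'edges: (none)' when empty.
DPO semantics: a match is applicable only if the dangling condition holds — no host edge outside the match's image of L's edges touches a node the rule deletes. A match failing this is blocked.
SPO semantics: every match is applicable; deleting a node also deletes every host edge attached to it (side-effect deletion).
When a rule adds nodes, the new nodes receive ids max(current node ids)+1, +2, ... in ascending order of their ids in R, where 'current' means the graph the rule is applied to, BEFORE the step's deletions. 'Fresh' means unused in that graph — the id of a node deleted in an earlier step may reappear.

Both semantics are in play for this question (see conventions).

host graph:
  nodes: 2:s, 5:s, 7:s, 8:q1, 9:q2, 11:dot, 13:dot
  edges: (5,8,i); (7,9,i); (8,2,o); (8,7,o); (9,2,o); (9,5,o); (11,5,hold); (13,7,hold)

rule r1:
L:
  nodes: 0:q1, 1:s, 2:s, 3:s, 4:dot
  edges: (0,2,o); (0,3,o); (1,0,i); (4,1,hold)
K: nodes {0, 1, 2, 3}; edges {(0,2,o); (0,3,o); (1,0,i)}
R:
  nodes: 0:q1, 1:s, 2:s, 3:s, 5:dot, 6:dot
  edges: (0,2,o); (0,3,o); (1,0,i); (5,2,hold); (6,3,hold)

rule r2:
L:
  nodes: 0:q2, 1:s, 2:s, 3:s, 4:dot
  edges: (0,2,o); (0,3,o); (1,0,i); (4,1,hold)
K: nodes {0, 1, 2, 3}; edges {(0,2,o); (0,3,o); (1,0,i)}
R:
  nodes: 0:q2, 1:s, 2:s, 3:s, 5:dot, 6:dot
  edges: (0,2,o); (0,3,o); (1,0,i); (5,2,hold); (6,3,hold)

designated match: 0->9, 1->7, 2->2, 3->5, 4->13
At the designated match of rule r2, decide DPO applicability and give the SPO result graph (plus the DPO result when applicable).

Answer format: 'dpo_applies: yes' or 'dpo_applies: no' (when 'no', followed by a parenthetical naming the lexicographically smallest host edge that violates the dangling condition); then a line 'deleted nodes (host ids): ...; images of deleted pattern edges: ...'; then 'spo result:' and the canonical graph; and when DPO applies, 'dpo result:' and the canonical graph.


dpo_applies: yes
deleted nodes (host ids): 13; images of deleted pattern edges: (13,7,hold)
spo result:
nodes: 2:s, 5:s, 7:s, 8:q1, 9:q2, 11:dot, 14:dot, 15:dot
edges: (5,8,i); (7,9,i); (8,2,o); (8,7,o); (9,2,o); (9,5,o); (11,5,hold); (14,2,hold); (15,5,hold)
dpo result:
nodes: 2:s, 5:s, 7:s, 8:q1, 9:q2, 11:dot, 14:dot, 15:dot
edges: (5,8,i); (7,9,i); (8,2,o); (8,7,o); (9,2,o); (9,5,o); (11,5,hold); (14,2,hold); (15,5,hold)


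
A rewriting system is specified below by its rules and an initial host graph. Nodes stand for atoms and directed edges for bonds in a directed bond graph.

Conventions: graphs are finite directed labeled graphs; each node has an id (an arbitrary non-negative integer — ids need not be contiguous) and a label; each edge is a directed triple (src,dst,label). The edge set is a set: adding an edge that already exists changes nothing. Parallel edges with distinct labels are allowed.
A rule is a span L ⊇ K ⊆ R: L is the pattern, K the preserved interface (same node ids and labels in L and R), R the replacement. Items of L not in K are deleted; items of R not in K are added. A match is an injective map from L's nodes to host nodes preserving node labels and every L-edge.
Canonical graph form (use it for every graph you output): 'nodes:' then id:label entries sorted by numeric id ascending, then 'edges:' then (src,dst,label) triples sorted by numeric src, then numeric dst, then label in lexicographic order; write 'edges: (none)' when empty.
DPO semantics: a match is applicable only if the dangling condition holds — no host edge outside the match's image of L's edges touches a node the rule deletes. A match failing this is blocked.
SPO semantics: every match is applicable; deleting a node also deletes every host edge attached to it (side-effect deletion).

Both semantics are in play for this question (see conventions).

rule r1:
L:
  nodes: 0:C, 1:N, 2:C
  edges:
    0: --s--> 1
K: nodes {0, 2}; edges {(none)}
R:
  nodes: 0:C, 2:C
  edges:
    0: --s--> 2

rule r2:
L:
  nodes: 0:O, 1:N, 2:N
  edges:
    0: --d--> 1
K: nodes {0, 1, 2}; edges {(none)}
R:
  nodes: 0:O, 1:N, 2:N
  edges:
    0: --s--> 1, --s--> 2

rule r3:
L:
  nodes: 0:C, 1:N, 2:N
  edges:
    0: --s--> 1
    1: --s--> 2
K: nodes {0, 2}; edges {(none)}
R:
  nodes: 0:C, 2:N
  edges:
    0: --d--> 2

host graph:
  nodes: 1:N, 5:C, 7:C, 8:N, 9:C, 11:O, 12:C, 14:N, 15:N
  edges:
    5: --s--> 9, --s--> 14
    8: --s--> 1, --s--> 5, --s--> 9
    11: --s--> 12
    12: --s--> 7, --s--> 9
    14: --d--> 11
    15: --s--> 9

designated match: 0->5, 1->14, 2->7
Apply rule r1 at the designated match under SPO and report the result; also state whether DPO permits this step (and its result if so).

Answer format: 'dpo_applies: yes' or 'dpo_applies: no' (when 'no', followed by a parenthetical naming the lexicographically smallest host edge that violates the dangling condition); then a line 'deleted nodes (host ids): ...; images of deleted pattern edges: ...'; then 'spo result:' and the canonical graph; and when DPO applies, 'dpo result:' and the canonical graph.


dpo_applies: no
(the rule deletes node 14, which keeps host edge (14,11,d) outside the match image — the dangling condition fails, DPO blocks; SPO proceeds and side-deletes such edges)
deleted nodes (host ids): 14; images of deleted pattern edges: (5,14,s)
spo result:
nodes: 1:N, 5:C, 7:C, 8:N, 9:C, 11:O, 12:C, 15:N
edges: (5,7,s); (5,9,s); (8,1,s); (8,5,s); (8,9,s); (11,12,s); (12,7,s); (12,9,s); (15,9,s)


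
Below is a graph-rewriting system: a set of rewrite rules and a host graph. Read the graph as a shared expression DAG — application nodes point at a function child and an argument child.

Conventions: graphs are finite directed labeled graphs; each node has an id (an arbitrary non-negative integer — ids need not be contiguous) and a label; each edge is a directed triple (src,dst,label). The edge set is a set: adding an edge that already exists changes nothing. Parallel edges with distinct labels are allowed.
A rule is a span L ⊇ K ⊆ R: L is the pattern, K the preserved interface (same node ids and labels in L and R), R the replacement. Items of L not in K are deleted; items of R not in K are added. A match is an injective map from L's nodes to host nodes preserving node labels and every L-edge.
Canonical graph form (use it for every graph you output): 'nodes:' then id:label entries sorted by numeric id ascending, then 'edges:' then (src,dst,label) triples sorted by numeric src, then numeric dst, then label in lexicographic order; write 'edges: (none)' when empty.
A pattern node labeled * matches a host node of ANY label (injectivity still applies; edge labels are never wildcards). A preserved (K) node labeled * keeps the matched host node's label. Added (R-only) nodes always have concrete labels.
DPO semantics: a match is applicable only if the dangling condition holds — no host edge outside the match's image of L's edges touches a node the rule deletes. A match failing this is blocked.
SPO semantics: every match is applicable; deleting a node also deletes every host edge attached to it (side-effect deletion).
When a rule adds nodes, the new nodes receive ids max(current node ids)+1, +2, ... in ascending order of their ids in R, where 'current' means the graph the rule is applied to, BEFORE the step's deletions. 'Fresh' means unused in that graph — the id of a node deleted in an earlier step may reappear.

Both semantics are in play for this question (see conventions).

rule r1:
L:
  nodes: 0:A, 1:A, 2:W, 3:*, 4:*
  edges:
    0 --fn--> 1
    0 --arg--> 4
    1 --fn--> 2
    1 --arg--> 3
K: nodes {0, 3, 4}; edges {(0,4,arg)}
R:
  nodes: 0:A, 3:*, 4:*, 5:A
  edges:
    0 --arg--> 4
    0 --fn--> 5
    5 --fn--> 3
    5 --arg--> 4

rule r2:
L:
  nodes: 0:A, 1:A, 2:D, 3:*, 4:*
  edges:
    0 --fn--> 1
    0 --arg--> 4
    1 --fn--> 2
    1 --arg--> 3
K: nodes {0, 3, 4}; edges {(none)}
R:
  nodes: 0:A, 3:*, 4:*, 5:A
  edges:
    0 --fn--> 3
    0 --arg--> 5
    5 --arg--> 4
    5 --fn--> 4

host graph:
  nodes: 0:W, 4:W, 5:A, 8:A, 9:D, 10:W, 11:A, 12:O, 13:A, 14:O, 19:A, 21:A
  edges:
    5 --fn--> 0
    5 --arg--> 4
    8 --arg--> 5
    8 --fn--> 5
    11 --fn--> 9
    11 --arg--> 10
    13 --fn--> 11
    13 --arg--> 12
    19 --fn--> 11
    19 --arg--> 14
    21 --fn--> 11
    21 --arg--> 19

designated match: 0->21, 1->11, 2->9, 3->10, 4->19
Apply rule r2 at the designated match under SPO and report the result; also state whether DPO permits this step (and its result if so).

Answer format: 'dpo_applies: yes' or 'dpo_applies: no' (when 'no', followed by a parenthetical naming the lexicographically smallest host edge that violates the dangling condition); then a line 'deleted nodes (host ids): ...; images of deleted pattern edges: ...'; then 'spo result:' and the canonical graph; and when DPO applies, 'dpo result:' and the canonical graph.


dpo_applies: no
(the rule deletes node 11, which keeps host edge (13,11,fn) outside the match image — the dangling condition fails, DPO blocks; SPO proceeds and side-deletes such edges)
deleted nodes (host ids): 9, 11; images of deleted pattern edges: (11,9,fn); (11,10,arg); (21,11,fn); (21,19,arg)
spo result:
nodes: 0:W, 4:W, 5:A, 8:A, 10:W, 12:O, 13:A, 14:O, 19:A, 21:A, 22:A
edges: (5,0,fn); (5,4,arg); (8,5,arg); (8,5,fn); (13,12,arg); (19,14,arg); (21,10,fn); (21,22,arg); (22,19,arg); (22,19,fn)


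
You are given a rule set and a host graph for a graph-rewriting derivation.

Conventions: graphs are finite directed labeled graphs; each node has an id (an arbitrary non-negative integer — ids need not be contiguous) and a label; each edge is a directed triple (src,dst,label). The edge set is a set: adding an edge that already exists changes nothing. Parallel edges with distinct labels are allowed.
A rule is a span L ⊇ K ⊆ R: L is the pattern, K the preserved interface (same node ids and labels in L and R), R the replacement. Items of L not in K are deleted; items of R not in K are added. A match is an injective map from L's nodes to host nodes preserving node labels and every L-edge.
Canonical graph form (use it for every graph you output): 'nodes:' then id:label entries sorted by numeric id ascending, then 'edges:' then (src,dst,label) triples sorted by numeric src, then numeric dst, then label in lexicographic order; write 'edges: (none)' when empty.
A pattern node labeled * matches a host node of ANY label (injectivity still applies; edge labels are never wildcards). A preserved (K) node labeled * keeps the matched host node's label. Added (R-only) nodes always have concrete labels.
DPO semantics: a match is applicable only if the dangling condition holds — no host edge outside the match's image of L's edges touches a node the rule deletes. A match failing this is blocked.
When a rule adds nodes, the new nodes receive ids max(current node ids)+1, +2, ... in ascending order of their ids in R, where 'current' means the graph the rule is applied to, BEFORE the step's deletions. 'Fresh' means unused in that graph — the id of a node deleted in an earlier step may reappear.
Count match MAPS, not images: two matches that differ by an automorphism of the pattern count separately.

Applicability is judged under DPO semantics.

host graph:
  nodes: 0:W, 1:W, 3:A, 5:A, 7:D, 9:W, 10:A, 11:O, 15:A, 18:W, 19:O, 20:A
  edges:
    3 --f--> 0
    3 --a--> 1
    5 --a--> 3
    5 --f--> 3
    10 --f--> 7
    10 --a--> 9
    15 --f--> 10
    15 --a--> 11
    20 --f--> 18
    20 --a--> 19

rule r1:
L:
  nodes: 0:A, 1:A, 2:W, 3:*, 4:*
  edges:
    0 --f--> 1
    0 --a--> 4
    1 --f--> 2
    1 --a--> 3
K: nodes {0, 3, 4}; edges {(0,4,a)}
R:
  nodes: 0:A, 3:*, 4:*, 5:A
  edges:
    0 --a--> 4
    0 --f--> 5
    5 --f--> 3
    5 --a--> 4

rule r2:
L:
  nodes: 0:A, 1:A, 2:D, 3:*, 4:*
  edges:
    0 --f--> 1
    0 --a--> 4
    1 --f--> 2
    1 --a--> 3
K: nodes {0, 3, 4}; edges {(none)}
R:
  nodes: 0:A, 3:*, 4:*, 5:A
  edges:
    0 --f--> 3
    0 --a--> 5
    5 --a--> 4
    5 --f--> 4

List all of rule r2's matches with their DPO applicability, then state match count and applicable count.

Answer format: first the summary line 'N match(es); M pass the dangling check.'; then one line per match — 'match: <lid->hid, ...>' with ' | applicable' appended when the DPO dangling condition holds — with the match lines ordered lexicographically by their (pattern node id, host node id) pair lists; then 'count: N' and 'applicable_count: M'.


1 match(es); 1 pass the dangling check.
match: 0->15, 1->10, 2->7, 3->9, 4->11 | applicable
count: 1
applicable_count: 1


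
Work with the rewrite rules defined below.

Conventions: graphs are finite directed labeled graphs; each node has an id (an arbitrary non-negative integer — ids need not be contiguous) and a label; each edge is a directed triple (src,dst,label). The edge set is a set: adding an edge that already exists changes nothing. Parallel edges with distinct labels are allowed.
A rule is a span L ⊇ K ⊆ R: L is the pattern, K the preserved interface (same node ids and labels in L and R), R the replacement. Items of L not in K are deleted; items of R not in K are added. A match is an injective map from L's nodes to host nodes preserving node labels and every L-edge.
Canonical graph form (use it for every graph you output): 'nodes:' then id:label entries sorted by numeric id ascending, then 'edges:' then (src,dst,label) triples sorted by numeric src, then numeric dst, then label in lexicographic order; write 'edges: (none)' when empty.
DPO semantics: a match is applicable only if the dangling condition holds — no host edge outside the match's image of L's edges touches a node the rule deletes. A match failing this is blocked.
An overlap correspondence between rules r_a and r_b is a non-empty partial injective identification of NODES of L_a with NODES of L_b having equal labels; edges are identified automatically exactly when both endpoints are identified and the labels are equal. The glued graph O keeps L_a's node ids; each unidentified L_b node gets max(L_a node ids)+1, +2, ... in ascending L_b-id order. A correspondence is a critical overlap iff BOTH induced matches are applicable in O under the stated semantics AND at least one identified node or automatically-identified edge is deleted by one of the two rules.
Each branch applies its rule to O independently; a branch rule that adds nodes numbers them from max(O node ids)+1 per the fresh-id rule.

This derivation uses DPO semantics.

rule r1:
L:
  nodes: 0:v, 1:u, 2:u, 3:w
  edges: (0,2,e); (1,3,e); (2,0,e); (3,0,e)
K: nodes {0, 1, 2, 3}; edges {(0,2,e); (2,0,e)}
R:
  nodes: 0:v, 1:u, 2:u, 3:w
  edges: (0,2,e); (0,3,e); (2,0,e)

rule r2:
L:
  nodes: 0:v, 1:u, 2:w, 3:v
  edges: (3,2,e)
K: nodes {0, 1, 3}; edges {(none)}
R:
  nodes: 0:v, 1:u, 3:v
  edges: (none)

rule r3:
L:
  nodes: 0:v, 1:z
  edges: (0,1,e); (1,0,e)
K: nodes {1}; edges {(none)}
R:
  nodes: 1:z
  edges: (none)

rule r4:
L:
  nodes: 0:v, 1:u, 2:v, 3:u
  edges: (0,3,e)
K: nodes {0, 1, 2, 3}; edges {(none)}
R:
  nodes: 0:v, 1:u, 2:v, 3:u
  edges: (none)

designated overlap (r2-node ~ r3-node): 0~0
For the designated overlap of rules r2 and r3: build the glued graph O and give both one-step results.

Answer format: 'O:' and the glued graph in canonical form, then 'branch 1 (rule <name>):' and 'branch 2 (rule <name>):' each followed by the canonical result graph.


O:
nodes: 0:v, 1:u, 2:w, 3:v, 4:z
edges: (0,4,e); (3,2,e); (4,0,e)
branch 1 (rule r2):
nodes: 0:v, 1:u, 3:v, 4:z
edges: (0,4,e); (4,0,e)
branch 2 (rule r3):
nodes: 1:u, 2:w, 3:v, 4:z
edges: (3,2,e)


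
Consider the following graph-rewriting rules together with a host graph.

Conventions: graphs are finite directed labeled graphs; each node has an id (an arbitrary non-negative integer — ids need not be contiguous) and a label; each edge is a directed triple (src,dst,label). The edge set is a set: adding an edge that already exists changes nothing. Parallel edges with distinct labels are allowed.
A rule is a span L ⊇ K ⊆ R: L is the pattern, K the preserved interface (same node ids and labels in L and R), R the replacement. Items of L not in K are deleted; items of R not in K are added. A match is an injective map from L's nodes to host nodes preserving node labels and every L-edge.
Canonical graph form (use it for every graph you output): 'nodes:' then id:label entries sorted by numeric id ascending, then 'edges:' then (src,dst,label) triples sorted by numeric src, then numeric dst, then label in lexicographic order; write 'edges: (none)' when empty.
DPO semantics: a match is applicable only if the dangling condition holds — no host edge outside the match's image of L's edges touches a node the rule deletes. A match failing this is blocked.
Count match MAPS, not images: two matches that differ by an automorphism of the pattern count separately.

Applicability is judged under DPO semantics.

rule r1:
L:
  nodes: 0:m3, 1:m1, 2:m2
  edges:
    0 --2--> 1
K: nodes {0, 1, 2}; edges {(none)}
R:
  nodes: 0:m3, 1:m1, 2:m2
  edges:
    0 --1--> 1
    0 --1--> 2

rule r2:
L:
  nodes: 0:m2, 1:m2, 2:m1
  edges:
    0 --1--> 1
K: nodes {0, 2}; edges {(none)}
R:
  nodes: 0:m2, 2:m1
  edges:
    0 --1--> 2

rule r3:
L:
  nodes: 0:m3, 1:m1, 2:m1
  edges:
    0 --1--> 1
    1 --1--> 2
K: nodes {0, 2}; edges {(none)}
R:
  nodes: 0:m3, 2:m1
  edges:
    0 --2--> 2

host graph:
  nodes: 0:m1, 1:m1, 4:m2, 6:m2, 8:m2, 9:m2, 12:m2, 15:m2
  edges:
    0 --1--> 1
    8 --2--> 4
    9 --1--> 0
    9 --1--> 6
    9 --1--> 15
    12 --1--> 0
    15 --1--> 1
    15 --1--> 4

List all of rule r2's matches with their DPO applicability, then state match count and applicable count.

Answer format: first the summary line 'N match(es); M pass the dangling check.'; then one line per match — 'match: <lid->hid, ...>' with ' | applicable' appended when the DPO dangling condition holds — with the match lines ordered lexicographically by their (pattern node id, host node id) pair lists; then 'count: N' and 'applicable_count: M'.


6 match(es); 2 pass the dangling check.
match: 0->9, 1->6, 2->0 | applicable
match: 0->9, 1->6, 2->1 | applicable
match: 0->9, 1->15, 2->0
match: 0->9, 1->15, 2->1
match: 0->15, 1->4, 2->0
match: 0->15, 1->4, 2->1
count: 6
applicable_count: 2


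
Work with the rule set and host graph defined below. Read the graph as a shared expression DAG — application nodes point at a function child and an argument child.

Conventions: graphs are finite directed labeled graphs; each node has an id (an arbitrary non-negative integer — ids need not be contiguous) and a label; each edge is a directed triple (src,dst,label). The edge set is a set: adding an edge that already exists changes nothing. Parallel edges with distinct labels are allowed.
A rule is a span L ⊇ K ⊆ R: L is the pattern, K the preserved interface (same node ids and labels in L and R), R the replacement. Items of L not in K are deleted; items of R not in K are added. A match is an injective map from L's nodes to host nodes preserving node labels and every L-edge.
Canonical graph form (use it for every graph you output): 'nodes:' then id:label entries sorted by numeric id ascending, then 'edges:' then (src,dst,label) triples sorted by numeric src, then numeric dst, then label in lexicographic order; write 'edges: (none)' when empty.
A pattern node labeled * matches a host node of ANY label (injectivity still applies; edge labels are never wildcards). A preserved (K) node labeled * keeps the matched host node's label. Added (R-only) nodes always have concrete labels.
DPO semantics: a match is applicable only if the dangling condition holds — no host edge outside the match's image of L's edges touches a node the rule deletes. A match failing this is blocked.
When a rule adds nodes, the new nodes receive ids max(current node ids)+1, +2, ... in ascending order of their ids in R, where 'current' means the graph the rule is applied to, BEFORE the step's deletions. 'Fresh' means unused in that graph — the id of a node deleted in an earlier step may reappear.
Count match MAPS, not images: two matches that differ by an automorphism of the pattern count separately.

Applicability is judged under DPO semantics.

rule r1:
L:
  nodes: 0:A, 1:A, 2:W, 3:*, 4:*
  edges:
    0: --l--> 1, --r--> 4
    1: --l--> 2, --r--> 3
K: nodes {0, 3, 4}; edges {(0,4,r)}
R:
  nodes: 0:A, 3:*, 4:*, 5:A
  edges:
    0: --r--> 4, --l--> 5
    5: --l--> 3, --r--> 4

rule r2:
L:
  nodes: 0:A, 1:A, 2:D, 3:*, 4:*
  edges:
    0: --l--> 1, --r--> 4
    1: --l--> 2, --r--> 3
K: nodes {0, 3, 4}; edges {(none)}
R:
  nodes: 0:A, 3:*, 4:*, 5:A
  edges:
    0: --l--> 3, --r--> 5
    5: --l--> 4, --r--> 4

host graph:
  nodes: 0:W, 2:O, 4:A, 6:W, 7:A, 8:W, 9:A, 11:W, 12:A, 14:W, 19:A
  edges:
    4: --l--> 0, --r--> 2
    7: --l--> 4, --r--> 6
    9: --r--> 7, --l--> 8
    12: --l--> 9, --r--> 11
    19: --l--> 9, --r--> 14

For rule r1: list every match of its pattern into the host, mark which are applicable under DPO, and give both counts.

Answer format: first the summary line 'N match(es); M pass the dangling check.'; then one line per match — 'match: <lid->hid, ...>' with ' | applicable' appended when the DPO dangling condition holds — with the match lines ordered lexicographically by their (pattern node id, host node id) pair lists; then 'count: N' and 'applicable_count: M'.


3 match(es); 1 pass the dangling check.
match: 0->7, 1->4, 2->0, 3->2, 4->6 | applicable
match: 0->12, 1->9, 2->8, 3->7, 4->11
match: 0->19, 1->9, 2->8, 3->7, 4->14
count: 3
applicable_count: 1
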